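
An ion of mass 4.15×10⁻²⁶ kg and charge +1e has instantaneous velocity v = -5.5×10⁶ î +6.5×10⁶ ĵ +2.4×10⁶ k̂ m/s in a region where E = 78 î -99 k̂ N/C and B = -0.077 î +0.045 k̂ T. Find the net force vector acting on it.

F ≈ (4.69×10⁻¹⁴, 1.00×10⁻¹⁴, 8.02×10⁻¹⁴) N

v×B = (2.92×10⁵, 6.27×10⁴, 5.00×10⁵) N/C.
E + v×B = (2.93×10⁵, 6.27×10⁴, 5.00×10⁵) N/C.
F = q(E + v×B) = (1.602×10⁻¹⁹ C)·(2.93×10⁵, 6.27×10⁴, 5.00×10⁵) = (4.69×10⁻¹⁴, 1.00×10⁻¹⁴, 8.02×10⁻¹⁴) N.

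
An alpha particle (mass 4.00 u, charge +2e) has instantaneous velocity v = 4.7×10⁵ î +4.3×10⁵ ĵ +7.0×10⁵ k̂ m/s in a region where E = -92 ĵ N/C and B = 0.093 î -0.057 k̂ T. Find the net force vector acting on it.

F ≈ (-7.85×10⁻¹⁵, 2.94×10⁻¹⁴, -1.28×10⁻¹⁴) N

v×B = (-2.45×10⁴, 9.19×10⁴, -4.00×10⁴) N/C.
E + v×B = (-2.45×10⁴, 9.18×10⁴, -4.00×10⁴) N/C.
F = q(E + v×B) = (3.204×10⁻¹⁹ C)·(-2.45×10⁴, 9.18×10⁴, -4.00×10⁴) = (-7.85×10⁻¹⁵, 2.94×10⁻¹⁴, -1.28×10⁻¹⁴) N.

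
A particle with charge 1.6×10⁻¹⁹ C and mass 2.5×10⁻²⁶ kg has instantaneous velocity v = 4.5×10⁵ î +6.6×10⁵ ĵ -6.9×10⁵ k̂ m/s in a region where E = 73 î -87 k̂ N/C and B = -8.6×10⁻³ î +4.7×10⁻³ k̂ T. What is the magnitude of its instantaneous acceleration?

v×B = (3100, 3820, 5680) N/C.
E + v×B = (3180, 3820, 5590) N/C.
F = q(E + v×B) = (1.6×10⁻¹⁹ C)·(3180, 3820, 5590) = (5.08×10⁻¹⁶, 6.11×10⁻¹⁶, 8.94×10⁻¹⁶) N.
|a| = |F|/m = 1.196×10⁻¹⁵/2.5×10⁻²⁶ ≈ 4.79×10¹⁰ m/s².

|a| ≈ 4.79×10¹⁰ m/s²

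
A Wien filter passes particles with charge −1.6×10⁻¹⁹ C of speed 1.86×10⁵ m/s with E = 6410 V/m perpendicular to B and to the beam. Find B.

Balance of forces in the selector: qE = qvB ⇒ B = E/v.
B = 6410/1.86×10⁵ = 0.0345 T.

B = 0.0345 T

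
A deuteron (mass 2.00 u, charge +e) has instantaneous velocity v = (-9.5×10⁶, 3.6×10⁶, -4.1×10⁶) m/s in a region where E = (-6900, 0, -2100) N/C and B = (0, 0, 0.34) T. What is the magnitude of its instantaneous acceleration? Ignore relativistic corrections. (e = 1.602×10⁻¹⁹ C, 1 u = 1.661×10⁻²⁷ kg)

|a| ≈ 1.66×10¹⁴ m/s²

v×B = (1.22×10⁶, 3.23×10⁶, 0) N/C.
E + v×B = (1.22×10⁶, 3.23×10⁶, -2100) N/C.
F = q(E + v×B) = (1.602×10⁻¹⁹ C)·(1.22×10⁶, 3.23×10⁶, -2100) = (1.95×10⁻¹³, 5.17×10⁻¹³, -3.36×10⁻¹⁶) N.
|a| = |F|/m = 5.530×10⁻¹³/3.322×10⁻²⁷ ≈ 1.66×10¹⁴ m/s².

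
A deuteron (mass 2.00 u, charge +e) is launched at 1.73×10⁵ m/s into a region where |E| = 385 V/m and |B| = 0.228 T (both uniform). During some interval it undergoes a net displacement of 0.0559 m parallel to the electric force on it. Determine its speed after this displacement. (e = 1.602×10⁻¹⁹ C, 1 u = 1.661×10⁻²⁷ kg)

v_f ≈ 1.79×10⁵ m/s

B does no work; ΔKE = |q|E d.
½mv_f² = ½mv₀² + |q|Ed = ½(3.322×10⁻²⁷)(1.73×10⁵)² + (1.602×10⁻¹⁹)(385)(0.0559) ≈ 4.971×10⁻¹⁷ J + 3.448×10⁻¹⁸ J ≈ 5.316×10⁻¹⁷ J.
v_f = √(2·5.316×10⁻¹⁷/3.322×10⁻²⁷) ≈ 1.79×10⁵ m/s.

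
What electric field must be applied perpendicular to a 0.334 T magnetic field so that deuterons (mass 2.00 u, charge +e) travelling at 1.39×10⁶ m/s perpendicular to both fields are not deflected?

E = 4.64×10⁵ V/m

For straight-line motion qE = qvB, so E = vB.
E = 1.39×10⁶ × 0.334 = 4.64×10⁵ V/m.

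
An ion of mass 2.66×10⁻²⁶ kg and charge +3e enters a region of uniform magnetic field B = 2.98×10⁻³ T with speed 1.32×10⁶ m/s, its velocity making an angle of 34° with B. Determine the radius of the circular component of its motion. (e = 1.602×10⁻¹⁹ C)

r ≈ 13.7 m

v⊥ = v sinθ = 1.32×10⁶·sin34° ≈ 7.381×10⁵ m/s.
r = m v⊥/(|q|B) = (2.66×10⁻²⁶)(7.381×10⁵)/((4.806×10⁻¹⁹)(2.98×10⁻³)) ≈ 13.7 m.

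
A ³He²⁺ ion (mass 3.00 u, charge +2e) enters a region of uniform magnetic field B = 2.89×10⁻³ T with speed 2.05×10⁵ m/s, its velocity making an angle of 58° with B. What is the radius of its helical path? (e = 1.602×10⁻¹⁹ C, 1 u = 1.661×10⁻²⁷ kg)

v⊥ = v sinθ = 2.05×10⁵·sin58° ≈ 1.738×10⁵ m/s.
r = m v⊥/(|q|B) = (4.983×10⁻²⁷)(1.738×10⁵)/((3.204×10⁻¹⁹)(2.89×10⁻³)) ≈ 0.936 m.

r ≈ 0.936 m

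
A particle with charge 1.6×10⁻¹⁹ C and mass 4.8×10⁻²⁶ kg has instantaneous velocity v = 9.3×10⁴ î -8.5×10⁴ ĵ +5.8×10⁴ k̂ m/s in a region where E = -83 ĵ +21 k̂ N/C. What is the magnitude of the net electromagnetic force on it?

|F| ≈ 1.37×10⁻¹⁷ N

Only an electric field acts, so F = qE = (1.6×10⁻¹⁹ C)·(0, -83.0, 21.0) = (0, -1.33×10⁻¹⁷, 3.36×10⁻¹⁸) N.
|F| = 1.37×10⁻¹⁷ N.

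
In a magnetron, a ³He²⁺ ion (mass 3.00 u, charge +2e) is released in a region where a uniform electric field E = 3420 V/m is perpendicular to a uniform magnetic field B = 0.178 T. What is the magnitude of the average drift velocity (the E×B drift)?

In crossed fields the guiding centre drifts at v_d = |E×B|/B² = E/B, independent of charge and mass.
v_d = 3420/0.178 = 1.92×10⁴ m/s.

v_d ≈ 1.92×10⁴ m/s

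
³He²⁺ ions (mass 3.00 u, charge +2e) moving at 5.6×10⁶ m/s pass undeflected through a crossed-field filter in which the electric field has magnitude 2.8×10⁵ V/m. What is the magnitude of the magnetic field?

B = 0.050 T

Balance of forces in the selector: qE = qvB ⇒ B = E/v.
B = 2.8×10⁵/5.6×10⁶ = 0.050 T.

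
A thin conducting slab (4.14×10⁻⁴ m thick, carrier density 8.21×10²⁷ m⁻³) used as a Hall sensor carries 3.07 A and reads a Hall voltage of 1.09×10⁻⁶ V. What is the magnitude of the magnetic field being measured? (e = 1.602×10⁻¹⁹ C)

From V_H = IB/(n e t), B = V_H n e t / I.
B = (1.09×10⁻⁶)(8.21×10²⁷)(1.602×10⁻¹⁹)(4.14×10⁻⁴)/3.07 ≈ 0.193 T.

B ≈ 0.193 T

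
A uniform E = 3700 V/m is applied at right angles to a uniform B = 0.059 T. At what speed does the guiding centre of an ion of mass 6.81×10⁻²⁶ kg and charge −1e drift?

v_d ≈ 6.3×10⁴ m/s

The steady drift has the magnetic force balancing the electric force, so v_d = E/B.
v_d = 3700/0.059 = 6.3×10⁴ m/s.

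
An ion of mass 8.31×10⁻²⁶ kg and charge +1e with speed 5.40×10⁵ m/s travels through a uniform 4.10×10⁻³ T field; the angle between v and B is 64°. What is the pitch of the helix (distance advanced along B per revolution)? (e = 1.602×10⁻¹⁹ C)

v∥ = v cosθ = 5.40×10⁵·cos64° ≈ 2.367×10⁵ m/s.
T = 2πm/(|q|B) = 2π(8.31×10⁻²⁶)/((1.602×10⁻¹⁹)(4.10×10⁻³)) ≈ 7.949×10⁻⁴ s.
pitch = v∥ T = (2.367×10⁵)(7.949×10⁻⁴) ≈ 188 m.

p ≈ 188 m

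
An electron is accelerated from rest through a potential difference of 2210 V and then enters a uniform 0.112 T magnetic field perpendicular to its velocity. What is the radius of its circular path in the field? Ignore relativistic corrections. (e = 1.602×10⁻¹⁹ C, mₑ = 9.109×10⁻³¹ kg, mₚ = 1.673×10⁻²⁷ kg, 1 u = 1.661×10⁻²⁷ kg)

Acceleration: |q|V = ½mv² ⇒ v = √(2|q|V/m) = √(2·1.602×10⁻¹⁹·2210/9.109×10⁻³¹) ≈ 2.788×10⁷ m/s.
In the field: r = mv/(|q|B) = (9.109×10⁻³¹)(2.788×10⁷)/((1.602×10⁻¹⁹)(0.112)) ≈ 1.42×10⁻³ m.

r ≈ 1.42×10⁻³ m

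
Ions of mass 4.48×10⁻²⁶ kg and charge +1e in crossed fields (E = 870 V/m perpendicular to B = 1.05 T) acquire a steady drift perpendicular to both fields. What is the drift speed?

v_d ≈ 829 m/s

The steady drift has the magnetic force balancing the electric force, so v_d = E/B.
v_d = 870/1.05 = 829 m/s.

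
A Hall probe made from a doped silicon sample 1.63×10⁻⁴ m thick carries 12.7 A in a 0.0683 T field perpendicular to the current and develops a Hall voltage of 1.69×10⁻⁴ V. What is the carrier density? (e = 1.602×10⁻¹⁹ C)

From V_H = IB/(n e t), n = IB/(V_H e t).
n = (12.7)(0.0683)/((1.69×10⁻⁴)(1.602×10⁻¹⁹)(1.63×10⁻⁴)) ≈ 1.97×10²⁶ m⁻³.

n ≈ 1.97×10²⁶ m⁻³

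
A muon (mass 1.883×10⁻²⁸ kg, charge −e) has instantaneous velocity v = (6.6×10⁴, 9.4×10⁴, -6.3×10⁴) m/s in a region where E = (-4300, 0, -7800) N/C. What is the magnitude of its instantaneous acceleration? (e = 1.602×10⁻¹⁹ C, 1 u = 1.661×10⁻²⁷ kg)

Only an electric field acts, so F = qE = (−1.602×10⁻¹⁹ C)·(-4300, 0, -7800) = (6.89×10⁻¹⁶, 0, 1.25×10⁻¹⁵) N.
|a| = |F|/m = 1.427×10⁻¹⁵/1.883×10⁻²⁸ ≈ 7.58×10¹² m/s².

|a| ≈ 7.58×10¹² m/s²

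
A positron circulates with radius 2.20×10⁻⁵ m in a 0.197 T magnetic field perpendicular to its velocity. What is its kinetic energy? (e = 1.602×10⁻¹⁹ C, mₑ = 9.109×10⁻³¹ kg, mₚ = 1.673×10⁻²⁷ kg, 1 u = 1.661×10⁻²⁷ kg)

KE ≈ 1.65 eV

v = |q|Br/m, then KE = ½mv² = (qBr)²/(2m).
v = (1.602×10⁻¹⁹)(0.197)(2.20×10⁻⁵)/9.109×10⁻³¹ ≈ 7.622×10⁵ m/s.
KE = ½(9.109×10⁻³¹)(7.622×10⁵)² ≈ 2.65×10⁻¹⁹ J = 1.65 eV.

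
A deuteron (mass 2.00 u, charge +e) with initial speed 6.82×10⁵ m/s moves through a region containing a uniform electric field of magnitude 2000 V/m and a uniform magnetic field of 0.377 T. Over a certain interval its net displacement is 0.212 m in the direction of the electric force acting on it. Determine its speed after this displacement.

B does no work; ΔKE = |q|E d.
½mv_f² = ½mv₀² + |q|Ed = ½(3.322×10⁻²⁷)(6.82×10⁵)² + (1.602×10⁻¹⁹)(2000)(0.212) ≈ 7.726×10⁻¹⁶ J + 6.792×10⁻¹⁷ J ≈ 8.405×10⁻¹⁶ J.
v_f = √(2·8.405×10⁻¹⁶/3.322×10⁻²⁷) ≈ 7.11×10⁵ m/s.

v_f ≈ 7.11×10⁵ m/s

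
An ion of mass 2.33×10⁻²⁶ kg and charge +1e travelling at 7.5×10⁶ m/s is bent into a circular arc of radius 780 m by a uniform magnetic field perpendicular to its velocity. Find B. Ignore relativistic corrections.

From |q|vB = mv²/r, B = mv/(|q|r).
B = (2.33×10⁻²⁶)(7.5×10⁶)/((1.602×10⁻¹⁹)(780)) ≈ 1.4×10⁻³ T.

B ≈ 1.4×10⁻³ T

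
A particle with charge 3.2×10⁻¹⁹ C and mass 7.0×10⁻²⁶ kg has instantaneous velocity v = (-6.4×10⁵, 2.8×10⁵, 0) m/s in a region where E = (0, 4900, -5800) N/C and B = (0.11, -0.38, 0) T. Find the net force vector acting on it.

F ≈ (0, 1.57×10⁻¹⁵, 6.61×10⁻¹⁴) N

v×B = (0, 0, 2.12×10⁵) N/C.
E + v×B = (0, 4900, 2.07×10⁵) N/C.
F = q(E + v×B) = (3.2×10⁻¹⁹ C)·(0, 4900, 2.07×10⁵) = (0, 1.57×10⁻¹⁵, 6.61×10⁻¹⁴) N.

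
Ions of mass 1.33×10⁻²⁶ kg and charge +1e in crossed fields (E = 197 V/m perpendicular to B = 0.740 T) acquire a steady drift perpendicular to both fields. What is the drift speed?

v_d ≈ 266 m/s

The steady drift has the magnetic force balancing the electric force, so v_d = E/B.
v_d = 197/0.740 = 266 m/s.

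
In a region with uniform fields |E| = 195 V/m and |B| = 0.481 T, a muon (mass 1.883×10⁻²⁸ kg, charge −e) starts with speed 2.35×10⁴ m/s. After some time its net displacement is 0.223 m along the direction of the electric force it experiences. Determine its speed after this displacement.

B does no work; ΔKE = |q|E d.
½mv_f² = ½mv₀² + |q|Ed = ½(1.883×10⁻²⁸)(2.35×10⁴)² + (1.602×10⁻¹⁹)(195)(0.223) ≈ 5.199×10⁻²⁰ J + 6.966×10⁻¹⁸ J ≈ 7.018×10⁻¹⁸ J.
v_f = √(2·7.018×10⁻¹⁸/1.883×10⁻²⁸) ≈ 2.73×10⁵ m/s.

v_f ≈ 2.73×10⁵ m/s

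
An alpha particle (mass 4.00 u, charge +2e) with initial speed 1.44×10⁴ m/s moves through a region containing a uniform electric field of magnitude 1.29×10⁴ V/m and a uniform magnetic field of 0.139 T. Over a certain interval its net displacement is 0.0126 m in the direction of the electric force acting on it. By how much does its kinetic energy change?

ΔKE ≈ 5.21×10⁻¹⁷ J

The magnetic force is always ⟂ v and does no work; only the electric force changes KE.
ΔKE = F_E · d = |q|E d = (3.204×10⁻¹⁹)(1.29×10⁴)(0.0126) ≈ 5.21×10⁻¹⁷ J.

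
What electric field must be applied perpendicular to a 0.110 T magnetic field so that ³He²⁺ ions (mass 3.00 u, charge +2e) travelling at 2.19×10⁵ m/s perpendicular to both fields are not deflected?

E = 2.41×10⁴ V/m

For straight-line motion qE = qvB, so E = vB.
E = 2.19×10⁵ × 0.110 = 2.41×10⁴ V/m.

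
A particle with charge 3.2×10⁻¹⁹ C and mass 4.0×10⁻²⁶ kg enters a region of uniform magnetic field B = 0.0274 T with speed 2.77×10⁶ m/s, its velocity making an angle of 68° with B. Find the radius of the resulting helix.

r ≈ 11.7 m

v⊥ = v sinθ = 2.77×10⁶·sin68° ≈ 2.568×10⁶ m/s.
r = m v⊥/(|q|B) = (4.0×10⁻²⁶)(2.568×10⁶)/((3.2×10⁻¹⁹)(0.0274)) ≈ 11.7 m.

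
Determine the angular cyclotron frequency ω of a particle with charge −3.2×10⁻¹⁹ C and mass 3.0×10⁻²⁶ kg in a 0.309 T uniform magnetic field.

ω = |q|B/m.
ω = (3.2×10⁻¹⁹)(0.309)/3.0×10⁻²⁶ ≈ 3.30×10⁶ rad/s.

ω ≈ 3.30×10⁶ rad/s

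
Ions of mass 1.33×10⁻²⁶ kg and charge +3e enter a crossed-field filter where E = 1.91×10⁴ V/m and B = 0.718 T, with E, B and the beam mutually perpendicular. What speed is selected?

v = 2.66×10⁴ m/s

Straight-line motion ⇒ electric and magnetic forces cancel, so E = vB.
v = E/B = 1.91×10⁴/0.718 = 2.66×10⁴ m/s.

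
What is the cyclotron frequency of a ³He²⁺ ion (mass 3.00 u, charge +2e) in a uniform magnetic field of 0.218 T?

f ≈ 2.23×10⁶ Hz

f = |q|B/(2πm).
f = (3.204×10⁻¹⁹)(0.218)/(2π·4.983×10⁻²⁷) ≈ 2.23×10⁶ Hz.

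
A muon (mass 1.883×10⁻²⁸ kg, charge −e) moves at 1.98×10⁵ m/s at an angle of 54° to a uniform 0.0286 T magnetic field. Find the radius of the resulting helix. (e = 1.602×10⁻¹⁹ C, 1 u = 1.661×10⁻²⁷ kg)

v⊥ = v sinθ = 1.98×10⁵·sin54° ≈ 1.602×10⁵ m/s.
r = m v⊥/(|q|B) = (1.883×10⁻²⁸)(1.602×10⁵)/((1.602×10⁻¹⁹)(0.0286)) ≈ 6.58×10⁻³ m.

r ≈ 6.58×10⁻³ m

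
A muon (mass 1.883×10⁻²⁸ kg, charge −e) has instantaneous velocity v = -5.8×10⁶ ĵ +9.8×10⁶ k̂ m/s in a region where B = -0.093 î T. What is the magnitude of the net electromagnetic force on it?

|F| ≈ 1.70×10⁻¹³ N

v×B = (0, -9.11×10⁵, -5.39×10⁵) N/C.
F = q v×B = (−1.602×10⁻¹⁹ C)·(0, -9.11×10⁵, -5.39×10⁵) = (0, 1.46×10⁻¹³, 8.64×10⁻¹⁴) N.
|F| = 1.70×10⁻¹³ N.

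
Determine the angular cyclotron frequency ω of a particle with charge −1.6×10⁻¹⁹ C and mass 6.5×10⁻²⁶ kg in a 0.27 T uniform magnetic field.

ω = |q|B/m.
ω = (1.6×10⁻¹⁹)(0.27)/6.5×10⁻²⁶ ≈ 6.6×10⁵ rad/s.

ω ≈ 6.6×10⁵ rad/s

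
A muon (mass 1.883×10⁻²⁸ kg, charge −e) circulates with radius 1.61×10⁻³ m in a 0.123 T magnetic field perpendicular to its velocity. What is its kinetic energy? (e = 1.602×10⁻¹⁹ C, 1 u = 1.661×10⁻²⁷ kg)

v = |q|Br/m, then KE = ½mv² = (qBr)²/(2m).
v = (1.602×10⁻¹⁹)(0.123)(1.61×10⁻³)/1.883×10⁻²⁸ ≈ 1.685×10⁵ m/s.
KE = ½(1.883×10⁻²⁸)(1.685×10⁵)² ≈ 2.67×10⁻¹⁸ J = 16.7 eV.

KE ≈ 16.7 eV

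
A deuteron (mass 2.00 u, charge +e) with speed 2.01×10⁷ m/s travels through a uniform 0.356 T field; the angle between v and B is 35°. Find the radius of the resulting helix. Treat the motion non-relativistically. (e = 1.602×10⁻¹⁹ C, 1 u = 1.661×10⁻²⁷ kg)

v⊥ = v sinθ = 2.01×10⁷·sin35° ≈ 1.153×10⁷ m/s.
r = m v⊥/(|q|B) = (3.322×10⁻²⁷)(1.153×10⁷)/((1.602×10⁻¹⁹)(0.356)) ≈ 0.672 m.

r ≈ 0.672 m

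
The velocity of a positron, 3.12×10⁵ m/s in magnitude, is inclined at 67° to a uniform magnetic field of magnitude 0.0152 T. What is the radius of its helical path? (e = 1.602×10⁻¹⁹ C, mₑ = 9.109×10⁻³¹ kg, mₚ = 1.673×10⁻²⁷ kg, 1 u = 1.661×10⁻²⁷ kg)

r ≈ 1.07×10⁻⁴ m

v⊥ = v sinθ = 3.12×10⁵·sin67° ≈ 2.872×10⁵ m/s.
r = m v⊥/(|q|B) = (9.109×10⁻³¹)(2.872×10⁵)/((1.602×10⁻¹⁹)(0.0152)) ≈ 1.07×10⁻⁴ m.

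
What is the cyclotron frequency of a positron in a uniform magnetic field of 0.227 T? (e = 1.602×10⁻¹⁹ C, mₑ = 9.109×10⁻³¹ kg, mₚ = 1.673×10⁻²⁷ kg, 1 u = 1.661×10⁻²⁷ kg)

f ≈ 6.35×10⁹ Hz

f = |q|B/(2πm).
f = (1.602×10⁻¹⁹)(0.227)/(2π·9.109×10⁻³¹) ≈ 6.35×10⁹ Hz.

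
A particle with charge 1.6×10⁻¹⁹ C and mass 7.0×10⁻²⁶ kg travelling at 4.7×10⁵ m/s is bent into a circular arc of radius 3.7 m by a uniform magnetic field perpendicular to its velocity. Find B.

B ≈ 0.056 T

From |q|vB = mv²/r, B = mv/(|q|r).
B = (7.0×10⁻²⁶)(4.7×10⁵)/((1.6×10⁻¹⁹)(3.7)) ≈ 0.056 T.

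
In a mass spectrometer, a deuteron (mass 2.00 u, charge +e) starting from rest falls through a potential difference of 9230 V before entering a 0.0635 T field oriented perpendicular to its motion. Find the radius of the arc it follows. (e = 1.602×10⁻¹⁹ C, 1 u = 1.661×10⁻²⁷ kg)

r ≈ 0.308 m

Acceleration: |q|V = ½mv² ⇒ v = √(2|q|V/m) = √(2·1.602×10⁻¹⁹·9230/3.322×10⁻²⁷) ≈ 9.435×10⁵ m/s.
In the field: r = mv/(|q|B) = (3.322×10⁻²⁷)(9.435×10⁵)/((1.602×10⁻¹⁹)(0.0635)) ≈ 0.308 m.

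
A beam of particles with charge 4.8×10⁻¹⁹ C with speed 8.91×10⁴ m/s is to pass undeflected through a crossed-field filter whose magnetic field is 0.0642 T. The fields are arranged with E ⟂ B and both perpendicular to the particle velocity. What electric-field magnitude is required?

For straight-line motion qE = qvB, so E = vB.
E = 8.91×10⁴ × 0.0642 = 5720 V/m.

E = 5720 V/m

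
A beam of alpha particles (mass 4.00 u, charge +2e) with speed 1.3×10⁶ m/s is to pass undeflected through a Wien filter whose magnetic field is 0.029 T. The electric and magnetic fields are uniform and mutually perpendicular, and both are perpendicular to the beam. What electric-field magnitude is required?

E = 3.8×10⁴ V/m

For straight-line motion qE = qvB, so E = vB.
E = 1.3×10⁶ × 0.029 = 3.8×10⁴ V/m.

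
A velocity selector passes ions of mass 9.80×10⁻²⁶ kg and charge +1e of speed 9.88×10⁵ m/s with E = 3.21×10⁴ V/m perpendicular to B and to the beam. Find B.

B = 0.0325 T

Balance of forces in the selector: qE = qvB ⇒ B = E/v.
B = 3.21×10⁴/9.88×10⁵ = 0.0325 T.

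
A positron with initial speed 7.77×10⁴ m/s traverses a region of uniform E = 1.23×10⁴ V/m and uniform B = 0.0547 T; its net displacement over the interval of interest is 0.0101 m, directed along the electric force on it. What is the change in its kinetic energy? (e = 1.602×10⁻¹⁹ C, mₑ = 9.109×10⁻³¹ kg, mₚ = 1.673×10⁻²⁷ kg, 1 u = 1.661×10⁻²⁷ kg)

ΔKE ≈ 1.99×10⁻¹⁷ J

The magnetic force is always ⟂ v and does no work; only the electric force changes KE.
ΔKE = F_E · d = |q|E d = (1.602×10⁻¹⁹)(1.23×10⁴)(0.0101) ≈ 1.99×10⁻¹⁷ J.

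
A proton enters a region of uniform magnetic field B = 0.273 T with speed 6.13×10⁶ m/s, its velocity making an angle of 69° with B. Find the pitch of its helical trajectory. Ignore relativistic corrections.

p ≈ 0.528 m

v∥ = v cosθ = 6.13×10⁶·cos69° ≈ 2.197×10⁶ m/s.
T = 2πm/(|q|B) = 2π(1.673×10⁻²⁷)/((1.602×10⁻¹⁹)(0.273)) ≈ 2.404×10⁻⁷ s.
pitch = v∥ T = (2.197×10⁶)(2.404×10⁻⁷) ≈ 0.528 m.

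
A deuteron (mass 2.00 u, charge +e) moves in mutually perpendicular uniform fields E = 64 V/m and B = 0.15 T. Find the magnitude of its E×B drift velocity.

The steady drift has the magnetic force balancing the electric force, so v_d = E/B.
v_d = 64/0.15 = 430 m/s.

v_d ≈ 430 m/s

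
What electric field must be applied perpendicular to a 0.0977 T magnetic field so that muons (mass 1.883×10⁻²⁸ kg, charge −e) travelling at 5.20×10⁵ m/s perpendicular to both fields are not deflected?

For straight-line motion qE = qvB, so E = vB.
E = 5.20×10⁵ × 0.0977 = 5.08×10⁴ V/m.

E = 5.08×10⁴ V/m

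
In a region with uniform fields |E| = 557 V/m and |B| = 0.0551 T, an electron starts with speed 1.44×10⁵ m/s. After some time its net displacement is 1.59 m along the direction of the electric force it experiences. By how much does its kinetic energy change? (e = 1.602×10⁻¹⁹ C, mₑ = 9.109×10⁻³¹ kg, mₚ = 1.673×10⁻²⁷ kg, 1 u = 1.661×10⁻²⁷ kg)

ΔKE ≈ 1.42×10⁻¹⁶ J

The magnetic force is always ⟂ v and does no work; only the electric force changes KE.
ΔKE = F_E · d = |q|E d = (1.602×10⁻¹⁹)(557)(1.59) ≈ 1.42×10⁻¹⁶ J.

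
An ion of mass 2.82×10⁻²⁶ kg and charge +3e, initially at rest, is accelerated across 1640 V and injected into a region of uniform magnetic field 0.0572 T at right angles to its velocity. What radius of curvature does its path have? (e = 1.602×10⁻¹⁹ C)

Acceleration: |q|V = ½mv² ⇒ v = √(2|q|V/m) = √(2·4.806×10⁻¹⁹·1640/2.82×10⁻²⁶) ≈ 2.364×10⁵ m/s.
In the field: r = mv/(|q|B) = (2.82×10⁻²⁶)(2.364×10⁵)/((4.806×10⁻¹⁹)(0.0572)) ≈ 0.243 m.

r ≈ 0.243 m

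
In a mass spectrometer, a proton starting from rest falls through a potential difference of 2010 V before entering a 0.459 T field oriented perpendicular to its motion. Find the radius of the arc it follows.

Acceleration: |q|V = ½mv² ⇒ v = √(2|q|V/m) = √(2·1.602×10⁻¹⁹·2010/1.673×10⁻²⁷) ≈ 6.204×10⁵ m/s.
In the field: r = mv/(|q|B) = (1.673×10⁻²⁷)(6.204×10⁵)/((1.602×10⁻¹⁹)(0.459)) ≈ 0.0141 m.

r ≈ 0.0141 m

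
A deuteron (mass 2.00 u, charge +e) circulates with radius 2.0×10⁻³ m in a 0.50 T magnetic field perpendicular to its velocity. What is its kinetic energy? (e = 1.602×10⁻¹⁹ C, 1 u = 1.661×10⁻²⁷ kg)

v = |q|Br/m, then KE = ½mv² = (qBr)²/(2m).
v = (1.602×10⁻¹⁹)(0.50)(2.0×10⁻³)/3.322×10⁻²⁷ ≈ 4.822×10⁴ m/s.
KE = ½(3.322×10⁻²⁷)(4.822×10⁴)² ≈ 3.9×10⁻¹⁸ J.

KE ≈ 3.9×10⁻¹⁸ J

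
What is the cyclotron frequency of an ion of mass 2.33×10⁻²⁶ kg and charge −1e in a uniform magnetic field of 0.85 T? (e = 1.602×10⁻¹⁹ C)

f = |q|B/(2πm).
f = (1.602×10⁻¹⁹)(0.85)/(2π·2.33×10⁻²⁶) ≈ 9.3×10⁵ Hz.

f ≈ 9.3×10⁵ Hz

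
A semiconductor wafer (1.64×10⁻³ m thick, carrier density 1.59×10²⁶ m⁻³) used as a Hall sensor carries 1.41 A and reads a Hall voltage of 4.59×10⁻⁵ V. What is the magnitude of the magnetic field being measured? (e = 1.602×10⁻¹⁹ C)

B ≈ 1.36 T

From V_H = IB/(n e t), B = V_H n e t / I.
B = (4.59×10⁻⁵)(1.59×10²⁶)(1.602×10⁻¹⁹)(1.64×10⁻³)/1.41 ≈ 1.36 T.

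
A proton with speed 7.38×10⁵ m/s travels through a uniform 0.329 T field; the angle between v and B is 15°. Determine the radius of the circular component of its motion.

v⊥ = v sinθ = 7.38×10⁵·sin15° ≈ 1.910×10⁵ m/s.
r = m v⊥/(|q|B) = (1.673×10⁻²⁷)(1.910×10⁵)/((1.602×10⁻¹⁹)(0.329)) ≈ 6.06×10⁻³ m.

r ≈ 6.06×10⁻³ m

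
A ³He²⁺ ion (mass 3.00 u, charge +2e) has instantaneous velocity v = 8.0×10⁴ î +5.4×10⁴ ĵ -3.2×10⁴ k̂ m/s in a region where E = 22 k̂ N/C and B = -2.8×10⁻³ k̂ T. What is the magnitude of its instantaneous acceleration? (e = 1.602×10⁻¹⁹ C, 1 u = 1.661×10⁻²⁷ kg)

|a| ≈ 1.74×10¹⁰ m/s²

v×B = (-151, 224, 0) N/C.
E + v×B = (-151, 224, 22.0) N/C.
F = q(E + v×B) = (3.204×10⁻¹⁹ C)·(-151, 224, 22.0) = (-4.84×10⁻¹⁷, 7.18×10⁻¹⁷, 7.05×10⁻¹⁸) N.
|a| = |F|/m = 8.688×10⁻¹⁷/4.983×10⁻²⁷ ≈ 1.74×10¹⁰ m/s².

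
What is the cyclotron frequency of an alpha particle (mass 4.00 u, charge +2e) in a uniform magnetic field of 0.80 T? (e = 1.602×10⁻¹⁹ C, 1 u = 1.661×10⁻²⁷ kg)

f ≈ 6.1×10⁶ Hz

f = |q|B/(2πm).
f = (3.204×10⁻¹⁹)(0.80)/(2π·6.644×10⁻²⁷) ≈ 6.1×10⁶ Hz.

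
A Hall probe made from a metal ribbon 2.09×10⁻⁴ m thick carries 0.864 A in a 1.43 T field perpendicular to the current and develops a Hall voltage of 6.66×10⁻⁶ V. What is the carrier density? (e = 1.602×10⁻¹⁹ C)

n ≈ 5.54×10²⁷ m⁻³

From V_H = IB/(n e t), n = IB/(V_H e t).
n = (0.864)(1.43)/((6.66×10⁻⁶)(1.602×10⁻¹⁹)(2.09×10⁻⁴)) ≈ 5.54×10²⁷ m⁻³.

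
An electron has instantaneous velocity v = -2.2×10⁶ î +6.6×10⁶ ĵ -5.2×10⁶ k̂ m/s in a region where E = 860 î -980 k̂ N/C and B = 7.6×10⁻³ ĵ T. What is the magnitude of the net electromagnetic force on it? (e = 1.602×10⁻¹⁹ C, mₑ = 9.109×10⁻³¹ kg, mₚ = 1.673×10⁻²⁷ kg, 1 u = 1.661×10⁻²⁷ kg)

v×B = (3.95×10⁴, 0, -1.67×10⁴) N/C.
E + v×B = (4.04×10⁴, 0, -1.77×10⁴) N/C.
F = q(E + v×B) = (−1.602×10⁻¹⁹ C)·(4.04×10⁴, 0, -1.77×10⁴) = (-6.47×10⁻¹⁵, 0, 2.84×10⁻¹⁵) N.
|F| = 7.06×10⁻¹⁵ N.

|F| ≈ 7.06×10⁻¹⁵ N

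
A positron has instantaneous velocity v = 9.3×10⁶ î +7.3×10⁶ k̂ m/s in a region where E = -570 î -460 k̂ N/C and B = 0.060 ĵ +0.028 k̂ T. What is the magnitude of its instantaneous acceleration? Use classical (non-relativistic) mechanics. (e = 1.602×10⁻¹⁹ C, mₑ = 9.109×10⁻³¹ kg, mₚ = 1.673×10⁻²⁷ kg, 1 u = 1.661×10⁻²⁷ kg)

|a| ≈ 1.33×10¹⁷ m/s²

v×B = (-4.38×10⁵, -2.60×10⁵, 5.58×10⁵) N/C.
E + v×B = (-4.39×10⁵, -2.60×10⁵, 5.58×10⁵) N/C.
F = q(E + v×B) = (1.602×10⁻¹⁹ C)·(-4.39×10⁵, -2.60×10⁵, 5.58×10⁵) = (-7.03×10⁻¹⁴, -4.17×10⁻¹⁴, 8.93×10⁻¹⁴) N.
|a| = |F|/m = 1.211×10⁻¹³/9.109×10⁻³¹ ≈ 1.33×10¹⁷ m/s².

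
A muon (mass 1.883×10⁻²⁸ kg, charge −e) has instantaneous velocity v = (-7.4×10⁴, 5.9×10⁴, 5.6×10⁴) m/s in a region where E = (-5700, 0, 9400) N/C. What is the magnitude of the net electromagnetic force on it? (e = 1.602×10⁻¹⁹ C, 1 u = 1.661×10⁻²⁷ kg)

Only an electric field acts, so F = qE = (−1.602×10⁻¹⁹ C)·(-5700, 0, 9400) = (9.13×10⁻¹⁶, 0, -1.51×10⁻¹⁵) N.
|F| = 1.76×10⁻¹⁵ N.

|F| ≈ 1.76×10⁻¹⁵ N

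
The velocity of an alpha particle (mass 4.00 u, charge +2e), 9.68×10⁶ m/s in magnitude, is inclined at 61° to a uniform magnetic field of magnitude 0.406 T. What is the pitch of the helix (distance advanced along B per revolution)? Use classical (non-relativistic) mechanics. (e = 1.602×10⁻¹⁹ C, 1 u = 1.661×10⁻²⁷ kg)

p ≈ 1.51 m

v∥ = v cosθ = 9.68×10⁶·cos61° ≈ 4.693×10⁶ m/s.
T = 2πm/(|q|B) = 2π(6.644×10⁻²⁷)/((3.204×10⁻¹⁹)(0.406)) ≈ 3.209×10⁻⁷ s.
pitch = v∥ T = (4.693×10⁶)(3.209×10⁻⁷) ≈ 1.51 m.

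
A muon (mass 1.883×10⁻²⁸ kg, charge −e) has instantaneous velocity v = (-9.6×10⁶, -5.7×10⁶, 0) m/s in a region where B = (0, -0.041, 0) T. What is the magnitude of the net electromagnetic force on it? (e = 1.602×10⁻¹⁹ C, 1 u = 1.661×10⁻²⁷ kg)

|F| ≈ 6.31×10⁻¹⁴ N

v×B = (0, 0, 3.94×10⁵) N/C.
F = q v×B = (−1.602×10⁻¹⁹ C)·(0, 0, 3.94×10⁵) = (0, 0, -6.31×10⁻¹⁴) N.
|F| = 6.31×10⁻¹⁴ N.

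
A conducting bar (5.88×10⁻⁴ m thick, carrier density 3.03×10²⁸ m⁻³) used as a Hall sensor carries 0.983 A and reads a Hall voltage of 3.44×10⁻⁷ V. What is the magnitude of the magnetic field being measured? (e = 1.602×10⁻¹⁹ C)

B ≈ 0.999 T

From V_H = IB/(n e t), B = V_H n e t / I.
B = (3.44×10⁻⁷)(3.03×10²⁸)(1.602×10⁻¹⁹)(5.88×10⁻⁴)/0.983 ≈ 0.999 T.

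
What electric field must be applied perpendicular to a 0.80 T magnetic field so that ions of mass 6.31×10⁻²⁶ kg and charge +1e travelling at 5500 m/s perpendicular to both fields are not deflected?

E = 4400 V/m

For straight-line motion qE = qvB, so E = vB.
E = 5500 × 0.80 = 4400 V/m.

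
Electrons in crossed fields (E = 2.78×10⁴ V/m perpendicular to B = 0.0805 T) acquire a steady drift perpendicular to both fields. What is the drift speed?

The steady drift has the magnetic force balancing the electric force, so v_d = E/B.
v_d = 2.78×10⁴/0.0805 = 3.45×10⁵ m/s.

v_d ≈ 3.45×10⁵ m/s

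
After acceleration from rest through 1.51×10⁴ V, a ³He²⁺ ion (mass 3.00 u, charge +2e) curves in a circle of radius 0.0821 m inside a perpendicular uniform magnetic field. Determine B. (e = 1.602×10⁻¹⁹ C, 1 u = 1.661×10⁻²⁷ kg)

B ≈ 0.264 T

v = √(2|q|V/m) = √(2·3.204×10⁻¹⁹·1.51×10⁴/4.983×10⁻²⁷) ≈ 1.393×10⁶ m/s.
B = mv/(|q|r) = (4.983×10⁻²⁷)(1.393×10⁶)/((3.204×10⁻¹⁹)(0.0821)) ≈ 0.264 T.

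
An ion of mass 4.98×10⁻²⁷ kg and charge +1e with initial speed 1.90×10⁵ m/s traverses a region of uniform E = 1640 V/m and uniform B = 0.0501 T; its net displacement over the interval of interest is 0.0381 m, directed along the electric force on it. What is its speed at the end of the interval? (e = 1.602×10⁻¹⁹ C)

B does no work; ΔKE = |q|E d.
½mv_f² = ½mv₀² + |q|Ed = ½(4.98×10⁻²⁷)(1.90×10⁵)² + (1.602×10⁻¹⁹)(1640)(0.0381) ≈ 8.989×10⁻¹⁷ J + 1.001×10⁻¹⁷ J ≈ 9.990×10⁻¹⁷ J.
v_f = √(2·9.990×10⁻¹⁷/4.98×10⁻²⁷) ≈ 2.00×10⁵ m/s.

v_f ≈ 2.00×10⁵ m/s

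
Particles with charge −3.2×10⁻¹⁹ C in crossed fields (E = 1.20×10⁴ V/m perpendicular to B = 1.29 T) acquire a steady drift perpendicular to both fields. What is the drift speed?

v_d ≈ 9300 m/s

The steady drift has the magnetic force balancing the electric force, so v_d = E/B.
v_d = 1.20×10⁴/1.29 = 9300 m/s.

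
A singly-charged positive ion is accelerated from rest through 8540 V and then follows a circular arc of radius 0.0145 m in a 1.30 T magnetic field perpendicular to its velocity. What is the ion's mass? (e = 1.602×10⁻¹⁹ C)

Combine |q|V = ½mv² and r = mv/(|q|B): eliminate v to get m = qB²r²/(2V).
m = (1.602×10⁻¹⁹)(1.30)²(0.0145)²/(2·8540) ≈ 3.33×10⁻²⁷ kg.

m ≈ 3.33×10⁻²⁷ kg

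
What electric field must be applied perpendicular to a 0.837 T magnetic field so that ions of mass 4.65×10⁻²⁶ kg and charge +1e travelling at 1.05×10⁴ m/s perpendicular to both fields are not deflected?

For straight-line motion qE = qvB, so E = vB.
E = 1.05×10⁴ × 0.837 = 8790 V/m.

E = 8790 V/m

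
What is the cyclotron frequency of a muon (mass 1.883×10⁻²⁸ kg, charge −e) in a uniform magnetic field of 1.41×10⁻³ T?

f = |q|B/(2πm).
f = (1.602×10⁻¹⁹)(1.41×10⁻³)/(2π·1.883×10⁻²⁸) ≈ 1.91×10⁵ Hz.

f ≈ 1.91×10⁵ Hz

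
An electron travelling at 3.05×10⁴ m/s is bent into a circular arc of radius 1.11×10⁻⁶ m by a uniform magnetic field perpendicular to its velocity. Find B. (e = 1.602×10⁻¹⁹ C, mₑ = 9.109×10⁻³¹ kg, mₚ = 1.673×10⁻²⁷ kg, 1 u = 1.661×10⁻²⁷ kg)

From |q|vB = mv²/r, B = mv/(|q|r).
B = (9.109×10⁻³¹)(3.05×10⁴)/((1.602×10⁻¹⁹)(1.11×10⁻⁶)) ≈ 0.156 T.

B ≈ 0.156 T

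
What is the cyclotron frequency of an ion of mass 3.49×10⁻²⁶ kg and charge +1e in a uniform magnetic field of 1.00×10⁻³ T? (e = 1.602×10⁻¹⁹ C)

f ≈ 731 Hz

f = |q|B/(2πm).
f = (1.602×10⁻¹⁹)(1.00×10⁻³)/(2π·3.49×10⁻²⁶) ≈ 731 Hz.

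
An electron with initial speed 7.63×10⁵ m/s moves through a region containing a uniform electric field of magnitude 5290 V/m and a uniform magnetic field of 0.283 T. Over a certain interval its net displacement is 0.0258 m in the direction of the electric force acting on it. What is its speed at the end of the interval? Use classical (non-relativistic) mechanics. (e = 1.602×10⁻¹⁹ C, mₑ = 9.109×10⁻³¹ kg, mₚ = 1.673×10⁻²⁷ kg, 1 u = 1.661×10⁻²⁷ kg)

v_f ≈ 6.97×10⁶ m/s

B does no work; ΔKE = |q|E d.
½mv_f² = ½mv₀² + |q|Ed = ½(9.109×10⁻³¹)(7.63×10⁵)² + (1.602×10⁻¹⁹)(5290)(0.0258) ≈ 2.651×10⁻¹⁹ J + 2.186×10⁻¹⁷ J ≈ 2.213×10⁻¹⁷ J.
v_f = √(2·2.213×10⁻¹⁷/9.109×10⁻³¹) ≈ 6.97×10⁶ m/s.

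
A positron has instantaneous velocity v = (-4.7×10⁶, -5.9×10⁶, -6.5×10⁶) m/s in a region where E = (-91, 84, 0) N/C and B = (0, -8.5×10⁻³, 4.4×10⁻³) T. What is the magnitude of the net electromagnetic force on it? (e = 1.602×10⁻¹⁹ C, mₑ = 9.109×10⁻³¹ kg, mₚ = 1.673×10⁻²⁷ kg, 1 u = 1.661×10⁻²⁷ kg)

v×B = (-8.12×10⁴, 2.07×10⁴, 4.00×10⁴) N/C.
E + v×B = (-8.13×10⁴, 2.08×10⁴, 4.00×10⁴) N/C.
F = q(E + v×B) = (1.602×10⁻¹⁹ C)·(-8.13×10⁴, 2.08×10⁴, 4.00×10⁴) = (-1.30×10⁻¹⁴, 3.33×10⁻¹⁵, 6.40×10⁻¹⁵) N.
|F| = 1.49×10⁻¹⁴ N.

|F| ≈ 1.49×10⁻¹⁴ N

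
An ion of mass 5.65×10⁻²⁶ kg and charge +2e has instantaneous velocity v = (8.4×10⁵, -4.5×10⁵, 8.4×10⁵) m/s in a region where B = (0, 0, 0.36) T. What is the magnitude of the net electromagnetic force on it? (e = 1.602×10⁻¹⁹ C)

v×B = (-1.62×10⁵, -3.02×10⁵, 0) N/C.
F = q v×B = (3.204×10⁻¹⁹ C)·(-1.62×10⁵, -3.02×10⁵, 0) = (-5.19×10⁻¹⁴, -9.69×10⁻¹⁴, 0) N.
|F| = 1.10×10⁻¹³ N.

|F| ≈ 1.10×10⁻¹³ N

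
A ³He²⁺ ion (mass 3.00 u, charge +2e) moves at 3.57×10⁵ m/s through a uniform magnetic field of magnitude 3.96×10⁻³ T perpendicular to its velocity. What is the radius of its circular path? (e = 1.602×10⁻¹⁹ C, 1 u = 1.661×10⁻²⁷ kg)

The magnetic force provides the centripetal force: |q|vB = mv²/r.
r = mv/(|q|B) = (4.983×10⁻²⁷)(3.57×10⁵)/((3.204×10⁻¹⁹)(3.96×10⁻³)) ≈ 1.40 m.

r ≈ 1.40 m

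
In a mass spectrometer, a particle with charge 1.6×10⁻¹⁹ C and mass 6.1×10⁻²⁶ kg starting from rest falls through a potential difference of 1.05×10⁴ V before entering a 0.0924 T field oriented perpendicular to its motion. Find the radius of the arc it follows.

r ≈ 0.968 m

Acceleration: |q|V = ½mv² ⇒ v = √(2|q|V/m) = √(2·1.6×10⁻¹⁹·1.05×10⁴/6.1×10⁻²⁶) ≈ 2.347×10⁵ m/s.
In the field: r = mv/(|q|B) = (6.1×10⁻²⁶)(2.347×10⁵)/((1.6×10⁻¹⁹)(0.0924)) ≈ 0.968 m.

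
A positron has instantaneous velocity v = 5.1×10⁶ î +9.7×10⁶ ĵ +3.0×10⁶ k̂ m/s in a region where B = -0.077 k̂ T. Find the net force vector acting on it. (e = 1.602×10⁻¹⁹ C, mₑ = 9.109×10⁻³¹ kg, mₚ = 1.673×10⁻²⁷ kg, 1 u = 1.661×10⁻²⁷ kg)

v×B = (-7.47×10⁵, 3.93×10⁵, 0) N/C.
F = q v×B = (1.602×10⁻¹⁹ C)·(-7.47×10⁵, 3.93×10⁵, 0) = (-1.20×10⁻¹³, 6.29×10⁻¹⁴, 0) N.

F ≈ (-1.20×10⁻¹³, 6.29×10⁻¹⁴, 0) N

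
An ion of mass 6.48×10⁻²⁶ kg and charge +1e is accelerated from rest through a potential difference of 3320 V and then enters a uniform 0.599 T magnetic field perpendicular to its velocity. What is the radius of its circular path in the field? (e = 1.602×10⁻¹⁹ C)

Acceleration: |q|V = ½mv² ⇒ v = √(2|q|V/m) = √(2·1.602×10⁻¹⁹·3320/6.48×10⁻²⁶) ≈ 1.281×10⁵ m/s.
In the field: r = mv/(|q|B) = (6.48×10⁻²⁶)(1.281×10⁵)/((1.602×10⁻¹⁹)(0.599)) ≈ 0.0865 m.

r ≈ 0.0865 m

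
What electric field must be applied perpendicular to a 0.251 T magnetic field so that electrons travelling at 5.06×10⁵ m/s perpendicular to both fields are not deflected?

E = 1.27×10⁵ V/m

For straight-line motion qE = qvB, so E = vB.
E = 5.06×10⁵ × 0.251 = 1.27×10⁵ V/m.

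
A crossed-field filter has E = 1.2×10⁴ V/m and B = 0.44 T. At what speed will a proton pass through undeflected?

For undeflected motion the electric and magnetic forces balance: qE = qvB.
v = E/B = 1.2×10⁴/0.44 = 2.7×10⁴ m/s.
The result is independent of the particle's charge and mass.

v = 2.7×10⁴ m/s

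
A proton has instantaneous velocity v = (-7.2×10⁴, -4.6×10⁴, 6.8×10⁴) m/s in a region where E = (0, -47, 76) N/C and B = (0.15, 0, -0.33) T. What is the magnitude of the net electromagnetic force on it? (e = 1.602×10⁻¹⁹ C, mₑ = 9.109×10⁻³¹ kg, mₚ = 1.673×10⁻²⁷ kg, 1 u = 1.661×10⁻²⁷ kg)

|F| ≈ 3.45×10⁻¹⁵ N

v×B = (1.52×10⁴, -1.36×10⁴, 6900) N/C.
E + v×B = (1.52×10⁴, -1.36×10⁴, 6980) N/C.
F = q(E + v×B) = (1.602×10⁻¹⁹ C)·(1.52×10⁴, -1.36×10⁴, 6980) = (2.43×10⁻¹⁵, -2.18×10⁻¹⁵, 1.12×10⁻¹⁵) N.
|F| = 3.45×10⁻¹⁵ N.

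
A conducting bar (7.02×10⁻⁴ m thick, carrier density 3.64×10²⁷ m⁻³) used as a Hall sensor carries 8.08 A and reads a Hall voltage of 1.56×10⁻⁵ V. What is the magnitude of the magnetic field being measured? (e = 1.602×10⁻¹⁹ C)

From V_H = IB/(n e t), B = V_H n e t / I.
B = (1.56×10⁻⁵)(3.64×10²⁷)(1.602×10⁻¹⁹)(7.02×10⁻⁴)/8.08 ≈ 0.790 T.

B ≈ 0.790 T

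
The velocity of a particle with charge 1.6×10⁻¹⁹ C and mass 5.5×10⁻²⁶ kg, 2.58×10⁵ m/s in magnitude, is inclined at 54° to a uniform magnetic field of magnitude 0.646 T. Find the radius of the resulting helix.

r ≈ 0.111 m

v⊥ = v sinθ = 2.58×10⁵·sin54° ≈ 2.087×10⁵ m/s.
r = m v⊥/(|q|B) = (5.5×10⁻²⁶)(2.087×10⁵)/((1.6×10⁻¹⁹)(0.646)) ≈ 0.111 m.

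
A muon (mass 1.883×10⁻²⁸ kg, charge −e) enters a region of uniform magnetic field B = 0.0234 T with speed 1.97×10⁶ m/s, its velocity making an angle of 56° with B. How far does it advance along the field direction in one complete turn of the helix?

v∥ = v cosθ = 1.97×10⁶·cos56° ≈ 1.102×10⁶ m/s.
T = 2πm/(|q|B) = 2π(1.883×10⁻²⁸)/((1.602×10⁻¹⁹)(0.0234)) ≈ 3.156×10⁻⁷ s.
pitch = v∥ T = (1.102×10⁶)(3.156×10⁻⁷) ≈ 0.348 m.

p ≈ 0.348 m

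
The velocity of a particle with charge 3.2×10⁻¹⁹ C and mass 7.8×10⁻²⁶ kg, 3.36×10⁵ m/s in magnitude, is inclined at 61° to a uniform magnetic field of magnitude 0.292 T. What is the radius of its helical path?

v⊥ = v sinθ = 3.36×10⁵·sin61° ≈ 2.939×10⁵ m/s.
r = m v⊥/(|q|B) = (7.8×10⁻²⁶)(2.939×10⁵)/((3.2×10⁻¹⁹)(0.292)) ≈ 0.245 m.

r ≈ 0.245 m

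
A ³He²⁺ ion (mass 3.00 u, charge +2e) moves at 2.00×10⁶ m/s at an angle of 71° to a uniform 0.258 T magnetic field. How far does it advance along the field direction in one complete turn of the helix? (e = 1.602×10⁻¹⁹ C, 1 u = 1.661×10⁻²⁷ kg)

v∥ = v cosθ = 2.00×10⁶·cos71° ≈ 6.511×10⁵ m/s.
T = 2πm/(|q|B) = 2π(4.983×10⁻²⁷)/((3.204×10⁻¹⁹)(0.258)) ≈ 3.788×10⁻⁷ s.
pitch = v∥ T = (6.511×10⁵)(3.788×10⁻⁷) ≈ 0.247 m.

p ≈ 0.247 m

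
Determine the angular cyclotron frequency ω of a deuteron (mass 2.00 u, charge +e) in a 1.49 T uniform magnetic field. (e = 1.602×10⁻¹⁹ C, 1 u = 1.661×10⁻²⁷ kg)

ω = |q|B/m.
ω = (1.602×10⁻¹⁹)(1.49)/3.322×10⁻²⁷ ≈ 7.19×10⁷ rad/s.

ω ≈ 7.19×10⁷ rad/s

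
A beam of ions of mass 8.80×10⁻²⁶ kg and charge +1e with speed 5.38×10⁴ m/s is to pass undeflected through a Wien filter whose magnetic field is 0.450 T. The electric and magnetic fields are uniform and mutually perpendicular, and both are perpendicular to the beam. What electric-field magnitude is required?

For straight-line motion qE = qvB, so E = vB.
E = 5.38×10⁴ × 0.450 = 2.42×10⁴ V/m.

E = 2.42×10⁴ V/m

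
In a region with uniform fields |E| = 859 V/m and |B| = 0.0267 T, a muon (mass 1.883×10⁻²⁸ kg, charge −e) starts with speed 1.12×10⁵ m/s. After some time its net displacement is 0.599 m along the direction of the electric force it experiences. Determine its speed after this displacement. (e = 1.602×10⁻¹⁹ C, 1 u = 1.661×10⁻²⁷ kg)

B does no work; ΔKE = |q|E d.
½mv_f² = ½mv₀² + |q|Ed = ½(1.883×10⁻²⁸)(1.12×10⁵)² + (1.602×10⁻¹⁹)(859)(0.599) ≈ 1.181×10⁻¹⁸ J + 8.243×10⁻¹⁷ J ≈ 8.361×10⁻¹⁷ J.
v_f = √(2·8.361×10⁻¹⁷/1.883×10⁻²⁸) ≈ 9.42×10⁵ m/s.

v_f ≈ 9.42×10⁵ m/s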